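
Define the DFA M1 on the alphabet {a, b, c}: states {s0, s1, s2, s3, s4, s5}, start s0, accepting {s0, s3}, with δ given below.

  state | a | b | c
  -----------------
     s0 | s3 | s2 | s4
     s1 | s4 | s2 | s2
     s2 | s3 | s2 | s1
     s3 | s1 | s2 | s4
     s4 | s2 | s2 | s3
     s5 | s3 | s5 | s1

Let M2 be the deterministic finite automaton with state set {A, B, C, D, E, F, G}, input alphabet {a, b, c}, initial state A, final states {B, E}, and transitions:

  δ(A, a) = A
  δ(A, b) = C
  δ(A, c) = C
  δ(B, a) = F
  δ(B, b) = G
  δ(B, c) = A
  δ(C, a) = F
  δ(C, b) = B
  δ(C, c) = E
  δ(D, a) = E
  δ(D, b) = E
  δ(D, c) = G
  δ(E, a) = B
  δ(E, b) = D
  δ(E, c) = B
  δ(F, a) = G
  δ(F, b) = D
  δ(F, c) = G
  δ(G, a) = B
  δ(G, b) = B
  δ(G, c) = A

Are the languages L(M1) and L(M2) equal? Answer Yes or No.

No

The empty string ε is accepted by M1 but rejected by M2.
So L(M1) ≠ L(M2).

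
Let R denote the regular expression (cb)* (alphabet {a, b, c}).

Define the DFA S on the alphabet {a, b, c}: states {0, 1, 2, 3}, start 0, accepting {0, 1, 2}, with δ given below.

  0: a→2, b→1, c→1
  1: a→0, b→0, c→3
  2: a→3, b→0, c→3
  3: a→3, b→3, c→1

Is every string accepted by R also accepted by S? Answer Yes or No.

Yes

Converting the expression R to a DFA (subset construction, then merging equivalent states) gives the minimal DFA with states {r0, r1, r2}, start state r0, accepting states {r0} and transitions r0: a→r1, b→r1, c→r2; r1: a→r1, b→r1, c→r1; r2: a→r1, b→r0, c→r1.
Exploring the product automaton R × S from the start pair (r0, 0), following both machines on each input symbol, reaches 6 state pairs: (r0, 0), (r1, 2), (r1, 1), (r2, 1), (r1, 3), (r1, 0).
R accepts in {r0} and S accepts in {0, 1, 2}. The reachable pairs whose R-component is accepting are (r0, 0); in each of them the S-component is accepting too, so the product for L(R) \ L(S) (R-component accepting, S-component rejecting) has no reachable accepting pair and the difference is empty.
Hence every string in L(R) is also in L(S).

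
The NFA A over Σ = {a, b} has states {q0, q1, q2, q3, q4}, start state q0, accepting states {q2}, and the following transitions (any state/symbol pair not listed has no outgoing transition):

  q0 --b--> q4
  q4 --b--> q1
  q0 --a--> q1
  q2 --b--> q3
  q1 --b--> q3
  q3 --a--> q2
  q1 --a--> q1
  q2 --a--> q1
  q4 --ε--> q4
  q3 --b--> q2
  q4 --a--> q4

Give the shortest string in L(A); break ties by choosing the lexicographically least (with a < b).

aba

A breadth-first search from q0 reaches an accepting state first via the path q0 → q1 → q3 → q2 on input aba.
No string of length < 3 is accepted (BFS exhausts all shorter strings without reaching an accepting state), and aba is the lexicographically least accepting string of length 3.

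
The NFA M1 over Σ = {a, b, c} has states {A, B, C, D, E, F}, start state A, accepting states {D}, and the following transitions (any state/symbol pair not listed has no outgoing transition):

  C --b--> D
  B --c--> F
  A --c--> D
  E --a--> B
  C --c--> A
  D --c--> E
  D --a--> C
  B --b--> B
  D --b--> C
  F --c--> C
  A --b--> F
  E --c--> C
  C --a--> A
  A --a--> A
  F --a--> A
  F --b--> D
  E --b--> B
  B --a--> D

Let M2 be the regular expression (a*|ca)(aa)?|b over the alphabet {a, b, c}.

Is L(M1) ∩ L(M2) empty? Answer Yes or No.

Yes

Converting the expression M2 to a DFA (subset construction, then merging equivalent states) gives the minimal DFA with states {r0, r1, r2, r3, r4, r5, r6}, start state r0, accepting states {r0, r1, r2, r5} and transitions r0: a→r1, b→r2, c→r3; r1: a→r1, b→r4, c→r4; r2: a→r4, b→r4, c→r4; r3: a→r5, b→r4, c→r4; r4: a→r4, b→r4, c→r4; r5: a→r6, b→r4, c→r4; r6: a→r2, b→r4, c→r4.
Exploring the product automaton M1 × M2 from the start pair (A, r0), following both machines on each input symbol, reaches 13 state pairs: (A, r0), (A, r1), (F, r2), (D, r3), (F, r4), (D, r4), (A, r4), (C, r4), (C, r5), (E, r4), (A, r6), (B, r4), (A, r2).
M1 accepts in {D} and M2 accepts in {r0, r1, r2, r5}; no reachable pair has both components accepting, so no string drives both machines to acceptance simultaneously and L(M1) ∩ L(M2) = ∅.
So no string is accepted by both, and the intersection is empty.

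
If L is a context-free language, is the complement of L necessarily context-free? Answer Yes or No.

CFLs are closed under union, so if they were also closed under complement they would be closed under intersection by De Morgan (L₁ ∩ L₂ is the complement of the union of the complements). But {aⁿbⁿcᵐ} ∩ {aᵐbⁿcⁿ} = {aⁿbⁿcⁿ} is not context-free although both operands are.

No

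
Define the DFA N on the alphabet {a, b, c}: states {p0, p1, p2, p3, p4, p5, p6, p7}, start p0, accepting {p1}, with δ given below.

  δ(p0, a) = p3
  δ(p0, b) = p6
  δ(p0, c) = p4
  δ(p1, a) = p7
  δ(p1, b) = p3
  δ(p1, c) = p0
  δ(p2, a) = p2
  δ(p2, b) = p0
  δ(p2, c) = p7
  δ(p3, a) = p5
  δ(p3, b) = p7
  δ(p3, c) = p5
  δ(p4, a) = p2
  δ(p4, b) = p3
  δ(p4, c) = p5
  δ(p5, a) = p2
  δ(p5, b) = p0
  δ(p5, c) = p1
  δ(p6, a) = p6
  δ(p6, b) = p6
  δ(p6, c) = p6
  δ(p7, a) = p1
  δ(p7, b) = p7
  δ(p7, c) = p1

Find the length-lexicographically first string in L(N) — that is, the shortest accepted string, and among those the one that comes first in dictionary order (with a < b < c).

A breadth-first search from p0 reaches an accepting state first via the path p0 → p3 → p5 → p1 on input aac.
No string of length < 3 is accepted (BFS exhausts all shorter strings without reaching an accepting state), and aac is the lexicographically least accepting string of length 3.

aac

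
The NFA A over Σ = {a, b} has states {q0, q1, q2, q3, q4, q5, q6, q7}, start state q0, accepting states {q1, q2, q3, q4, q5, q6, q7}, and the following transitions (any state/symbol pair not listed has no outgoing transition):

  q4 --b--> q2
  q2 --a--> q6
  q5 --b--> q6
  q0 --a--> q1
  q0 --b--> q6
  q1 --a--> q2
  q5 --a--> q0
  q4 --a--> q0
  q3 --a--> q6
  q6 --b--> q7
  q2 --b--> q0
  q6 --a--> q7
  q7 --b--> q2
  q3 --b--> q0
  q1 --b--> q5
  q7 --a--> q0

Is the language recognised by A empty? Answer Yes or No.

No

The string a is accepted: the run q0 → q1 ends in the accepting state q1.
Since at least one string is accepted, L(A) is not empty.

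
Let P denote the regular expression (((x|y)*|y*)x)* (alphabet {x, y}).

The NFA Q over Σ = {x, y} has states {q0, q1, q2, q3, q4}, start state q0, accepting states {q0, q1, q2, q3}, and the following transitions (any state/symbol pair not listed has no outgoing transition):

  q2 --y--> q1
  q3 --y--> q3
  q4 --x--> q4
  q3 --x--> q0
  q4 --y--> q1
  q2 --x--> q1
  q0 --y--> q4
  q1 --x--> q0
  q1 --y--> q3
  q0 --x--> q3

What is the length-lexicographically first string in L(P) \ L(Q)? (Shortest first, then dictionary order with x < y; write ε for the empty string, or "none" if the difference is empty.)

yx

The string yx is accepted by P but not by Q.
No shorter string lies in the difference, and yx is the lexicographically first length-2 string in L(P) \ L(Q).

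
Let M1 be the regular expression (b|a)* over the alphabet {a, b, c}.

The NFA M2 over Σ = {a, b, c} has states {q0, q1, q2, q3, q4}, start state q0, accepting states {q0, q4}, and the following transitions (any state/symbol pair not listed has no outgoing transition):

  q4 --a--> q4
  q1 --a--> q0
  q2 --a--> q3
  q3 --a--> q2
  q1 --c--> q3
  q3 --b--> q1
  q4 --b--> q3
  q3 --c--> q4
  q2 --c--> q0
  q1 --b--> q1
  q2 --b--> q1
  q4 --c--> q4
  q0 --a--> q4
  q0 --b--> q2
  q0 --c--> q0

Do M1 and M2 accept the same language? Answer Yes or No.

The string b is accepted by M1 but rejected by M2.
So L(M1) ≠ L(M2).

No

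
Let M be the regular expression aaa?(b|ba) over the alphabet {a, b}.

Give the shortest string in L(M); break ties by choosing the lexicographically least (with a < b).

aab

By inspection of the expression, no string of length less than 3 matches, and aab is the lexicographically first match of length 3.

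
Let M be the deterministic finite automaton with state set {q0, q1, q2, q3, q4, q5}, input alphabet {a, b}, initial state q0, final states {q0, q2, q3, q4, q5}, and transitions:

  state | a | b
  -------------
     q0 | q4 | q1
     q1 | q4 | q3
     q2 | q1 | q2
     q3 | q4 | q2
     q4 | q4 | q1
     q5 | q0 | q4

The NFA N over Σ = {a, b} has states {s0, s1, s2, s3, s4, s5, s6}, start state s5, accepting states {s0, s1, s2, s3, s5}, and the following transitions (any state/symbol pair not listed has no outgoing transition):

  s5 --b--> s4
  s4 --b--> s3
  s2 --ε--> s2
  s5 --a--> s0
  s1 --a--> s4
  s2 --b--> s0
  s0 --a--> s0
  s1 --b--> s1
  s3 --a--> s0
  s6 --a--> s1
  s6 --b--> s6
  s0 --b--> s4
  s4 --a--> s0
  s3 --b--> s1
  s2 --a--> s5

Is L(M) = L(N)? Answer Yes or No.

Exploring the product automaton M × N from the start pair (q0, s5), following both machines on each input symbol, reaches 5 state pairs: (q0, s5), (q4, s0), (q1, s4), (q3, s3), (q2, s1).
M accepts in {q0, q2, q3, q4, q5} and N accepts in {s0, s1, s2, s3, s5}. In every reachable pair the two components are either both accepting — (q0, s5), (q4, s0), (q3, s3), (q2, s1) — or both non-accepting, so no string is accepted by exactly one of the machines: L(M) \ L(N) and L(N) \ L(M) are both empty.
Hence every string is accepted by M iff it is accepted by N, and the two languages coincide.

Yes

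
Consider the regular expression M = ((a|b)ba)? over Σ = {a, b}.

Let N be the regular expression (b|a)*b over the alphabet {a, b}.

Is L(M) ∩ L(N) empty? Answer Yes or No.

Converting the expression M to a DFA (subset construction, then merging equivalent states) gives the minimal DFA with states {m0, m1, m2, m3, m4}, start state m0, accepting states {m0, m4} and transitions m0: a→m1, b→m1; m1: a→m2, b→m3; m2: a→m2, b→m2; m3: a→m4, b→m2; m4: a→m2, b→m2.
Converting the expression N to a DFA (subset construction, then merging equivalent states) gives the minimal DFA with states {n0, n1}, start state n0, accepting states {n1} and transitions n0: a→n0, b→n1; n1: a→n0, b→n1.
Exploring the product automaton M × N from the start pair (m0, n0), following both machines on each input symbol, reaches 7 state pairs: (m0, n0), (m1, n0), (m1, n1), (m2, n0), (m3, n1), (m2, n1), (m4, n0).
M accepts in {m0, m4} and N accepts in {n1}; no reachable pair has both components accepting, so no string drives both machines to acceptance simultaneously and L(M) ∩ L(N) = ∅.
So no string is accepted by both, and the intersection is empty.

Yes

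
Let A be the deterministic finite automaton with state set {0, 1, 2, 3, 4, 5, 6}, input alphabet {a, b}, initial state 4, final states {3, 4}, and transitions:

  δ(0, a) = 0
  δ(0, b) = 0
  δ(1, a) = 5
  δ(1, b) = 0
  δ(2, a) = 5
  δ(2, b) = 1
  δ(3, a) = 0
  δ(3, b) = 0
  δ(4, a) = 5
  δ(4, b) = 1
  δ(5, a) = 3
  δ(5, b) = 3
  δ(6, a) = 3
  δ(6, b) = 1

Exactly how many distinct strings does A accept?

The useful subgraph on states {1, 3, 4, 5} is acyclic, so L(A) is finite; the longest accepting path visits 4 useful states, giving maximum string length 3.
Counting accepting paths from 4 by length: 1 of length 0, 2 of length 2, 2 of length 3. Total 5.

5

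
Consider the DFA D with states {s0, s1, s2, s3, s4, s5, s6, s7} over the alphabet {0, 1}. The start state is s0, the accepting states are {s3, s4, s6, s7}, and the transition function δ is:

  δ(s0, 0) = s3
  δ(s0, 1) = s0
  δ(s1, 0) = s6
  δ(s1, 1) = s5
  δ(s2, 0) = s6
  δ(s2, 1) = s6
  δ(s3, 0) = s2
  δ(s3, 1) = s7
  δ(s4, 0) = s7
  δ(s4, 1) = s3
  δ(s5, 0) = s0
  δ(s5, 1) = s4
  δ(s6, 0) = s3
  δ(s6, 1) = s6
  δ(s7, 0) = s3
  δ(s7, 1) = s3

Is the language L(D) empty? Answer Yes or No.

The string 0 is accepted: the run s0 → s3 ends in the accepting state s3.
Since at least one string is accepted, L(D) is not empty.

No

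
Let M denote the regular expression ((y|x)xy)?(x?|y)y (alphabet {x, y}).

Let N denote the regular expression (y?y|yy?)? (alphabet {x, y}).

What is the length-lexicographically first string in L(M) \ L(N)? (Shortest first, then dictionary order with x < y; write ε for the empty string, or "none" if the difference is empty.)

xy

The string xy is accepted by M but not by N.
No shorter string lies in the difference, and xy is the lexicographically first length-2 string in L(M) \ L(N).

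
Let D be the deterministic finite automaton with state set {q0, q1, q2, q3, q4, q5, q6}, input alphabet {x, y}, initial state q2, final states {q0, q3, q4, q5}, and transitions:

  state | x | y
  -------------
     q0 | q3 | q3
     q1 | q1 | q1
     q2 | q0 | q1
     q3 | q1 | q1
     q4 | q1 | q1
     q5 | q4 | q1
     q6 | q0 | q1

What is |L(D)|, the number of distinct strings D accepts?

3

The useful subgraph on states {q0, q2, q3} is acyclic, so L(D) is finite; the longest accepting path visits 3 useful states, giving maximum string length 2.
Counting accepting paths from q2 by length: 1 of length 1, 2 of length 2. Total 3.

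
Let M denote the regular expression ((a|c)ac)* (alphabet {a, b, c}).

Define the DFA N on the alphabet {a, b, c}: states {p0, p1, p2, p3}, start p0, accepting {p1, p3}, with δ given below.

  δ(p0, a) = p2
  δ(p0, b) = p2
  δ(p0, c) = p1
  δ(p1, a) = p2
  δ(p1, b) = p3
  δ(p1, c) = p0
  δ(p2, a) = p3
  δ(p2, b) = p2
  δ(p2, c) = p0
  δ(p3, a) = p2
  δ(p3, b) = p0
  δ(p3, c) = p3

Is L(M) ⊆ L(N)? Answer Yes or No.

The empty string ε is in L(M) but not in L(N).
So L(M) ⊄ L(N).

No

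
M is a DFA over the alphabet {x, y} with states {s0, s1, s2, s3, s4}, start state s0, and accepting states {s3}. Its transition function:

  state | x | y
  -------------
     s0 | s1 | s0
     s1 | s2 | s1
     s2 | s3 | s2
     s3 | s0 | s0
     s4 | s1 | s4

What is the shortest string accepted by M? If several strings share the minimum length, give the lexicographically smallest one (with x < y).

xxx

A breadth-first search from s0 reaches an accepting state first via the path s0 → s1 → s2 → s3 on input xxx.
No string of length < 3 is accepted (BFS exhausts all shorter strings without reaching an accepting state), and xxx is the lexicographically least accepting string of length 3.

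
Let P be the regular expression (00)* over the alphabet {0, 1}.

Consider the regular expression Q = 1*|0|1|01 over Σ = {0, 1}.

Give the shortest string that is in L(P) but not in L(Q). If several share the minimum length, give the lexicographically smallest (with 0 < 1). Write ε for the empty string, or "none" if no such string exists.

The string 00 is accepted by P but not by Q.
No shorter string lies in the difference, and 00 is the lexicographically first length-2 string in L(P) \ L(Q).

00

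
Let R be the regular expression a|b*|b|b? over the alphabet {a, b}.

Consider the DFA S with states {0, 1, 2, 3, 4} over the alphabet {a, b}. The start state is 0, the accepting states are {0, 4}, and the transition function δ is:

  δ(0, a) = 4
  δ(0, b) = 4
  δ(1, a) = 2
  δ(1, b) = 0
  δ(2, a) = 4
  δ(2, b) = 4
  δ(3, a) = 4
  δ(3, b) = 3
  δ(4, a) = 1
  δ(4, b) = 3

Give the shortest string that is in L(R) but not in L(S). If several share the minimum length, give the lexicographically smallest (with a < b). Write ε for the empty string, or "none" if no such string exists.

bb

The string bb is accepted by R but not by S.
No shorter string lies in the difference, and bb is the lexicographically first length-2 string in L(R) \ L(S).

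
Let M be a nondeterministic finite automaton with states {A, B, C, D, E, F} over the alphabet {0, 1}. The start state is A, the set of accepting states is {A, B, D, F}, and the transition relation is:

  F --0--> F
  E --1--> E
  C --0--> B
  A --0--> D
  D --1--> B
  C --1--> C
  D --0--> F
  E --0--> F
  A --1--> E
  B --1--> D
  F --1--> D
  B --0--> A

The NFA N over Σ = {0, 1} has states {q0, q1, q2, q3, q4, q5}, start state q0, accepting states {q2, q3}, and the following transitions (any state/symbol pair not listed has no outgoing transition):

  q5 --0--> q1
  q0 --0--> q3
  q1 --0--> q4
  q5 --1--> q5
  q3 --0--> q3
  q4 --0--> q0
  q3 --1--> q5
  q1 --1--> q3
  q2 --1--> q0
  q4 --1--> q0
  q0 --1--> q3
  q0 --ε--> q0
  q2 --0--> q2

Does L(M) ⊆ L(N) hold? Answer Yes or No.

No

The empty string ε is in L(M) but not in L(N).
So L(M) ⊄ L(N).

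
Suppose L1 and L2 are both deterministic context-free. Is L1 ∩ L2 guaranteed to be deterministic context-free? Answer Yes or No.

No

DCFLs are closed under complement (normalise the DPDA to read all of its input, then flip the verdict). If they were also closed under intersection, De Morgan would make them closed under union; but {aⁿbⁿ : n≥0} and {aⁿb²ⁿ : n≥0} are DCFLs (push the a's; pop one per b, respectively one per two b's) whose union no deterministic PDA accepts: a DPDA for it would have a single run on aⁿb²ⁿ, accepting after the prefix aⁿbⁿ and accepting again after n more b's; an ordinary PDA that simulates it on a's and b's and, at any moment when it is accepting, may switch to reading only a fresh letter c while feeding each c to the simulation as a b, would accept aⁱbʲcᵏ (k≥1) exactly when both aⁱbʲ and aⁱbʲ⁺ᵏ are in the language, i.e. its language intersected with the regular set a*b*c⁺ would be exactly {aⁿbⁿcⁿ : n≥1} — impossible, since context-free languages are closed under intersection with regular sets and {aⁿbⁿcⁿ} is not context-free.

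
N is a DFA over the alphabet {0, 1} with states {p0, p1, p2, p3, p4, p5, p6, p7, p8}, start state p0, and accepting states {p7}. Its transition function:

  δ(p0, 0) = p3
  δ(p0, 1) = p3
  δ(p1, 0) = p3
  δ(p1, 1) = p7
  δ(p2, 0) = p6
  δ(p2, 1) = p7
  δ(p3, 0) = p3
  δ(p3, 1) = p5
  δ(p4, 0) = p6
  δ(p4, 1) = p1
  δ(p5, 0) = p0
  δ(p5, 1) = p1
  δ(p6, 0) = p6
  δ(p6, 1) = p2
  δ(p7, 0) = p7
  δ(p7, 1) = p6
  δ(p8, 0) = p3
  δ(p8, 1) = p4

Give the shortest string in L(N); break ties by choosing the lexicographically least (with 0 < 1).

0111

A breadth-first search from p0 reaches an accepting state first via the path p0 → p3 → p5 → p1 → p7 on input 0111.
No string of length < 4 is accepted (BFS exhausts all shorter strings without reaching an accepting state), and 0111 is the lexicographically least accepting string of length 4.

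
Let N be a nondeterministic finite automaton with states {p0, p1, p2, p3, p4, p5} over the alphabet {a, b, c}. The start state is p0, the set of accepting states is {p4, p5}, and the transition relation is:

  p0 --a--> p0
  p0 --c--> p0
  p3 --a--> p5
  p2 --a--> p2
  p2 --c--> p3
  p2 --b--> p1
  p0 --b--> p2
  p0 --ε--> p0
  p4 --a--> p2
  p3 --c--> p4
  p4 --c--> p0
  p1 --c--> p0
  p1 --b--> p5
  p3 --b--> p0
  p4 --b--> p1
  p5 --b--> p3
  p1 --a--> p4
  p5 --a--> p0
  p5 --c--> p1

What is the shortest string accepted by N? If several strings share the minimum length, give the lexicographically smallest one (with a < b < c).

bba

A breadth-first search from p0 reaches an accepting state first via the path p0 → p2 → p1 → p4 on input bba.
No string of length < 3 is accepted (BFS exhausts all shorter strings without reaching an accepting state), and bba is the lexicographically least accepting string of length 3.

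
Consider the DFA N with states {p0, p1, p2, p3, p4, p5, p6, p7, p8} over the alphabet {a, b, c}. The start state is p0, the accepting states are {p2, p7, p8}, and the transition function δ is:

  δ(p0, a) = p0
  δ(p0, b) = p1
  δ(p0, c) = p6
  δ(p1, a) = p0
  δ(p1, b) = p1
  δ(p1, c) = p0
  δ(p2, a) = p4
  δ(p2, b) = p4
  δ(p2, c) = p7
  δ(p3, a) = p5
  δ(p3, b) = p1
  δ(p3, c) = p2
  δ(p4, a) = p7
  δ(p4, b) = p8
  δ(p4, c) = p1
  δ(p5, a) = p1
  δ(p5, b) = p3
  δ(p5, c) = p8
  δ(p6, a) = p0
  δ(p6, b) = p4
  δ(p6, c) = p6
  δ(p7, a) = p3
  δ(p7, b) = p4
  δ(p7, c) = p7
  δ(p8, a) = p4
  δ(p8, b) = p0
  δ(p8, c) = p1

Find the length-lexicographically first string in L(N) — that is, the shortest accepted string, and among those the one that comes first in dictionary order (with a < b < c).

A breadth-first search from p0 reaches an accepting state first via the path p0 → p6 → p4 → p7 on input cba.
No string of length < 3 is accepted (BFS exhausts all shorter strings without reaching an accepting state), and cba is the lexicographically least accepting string of length 3.

cba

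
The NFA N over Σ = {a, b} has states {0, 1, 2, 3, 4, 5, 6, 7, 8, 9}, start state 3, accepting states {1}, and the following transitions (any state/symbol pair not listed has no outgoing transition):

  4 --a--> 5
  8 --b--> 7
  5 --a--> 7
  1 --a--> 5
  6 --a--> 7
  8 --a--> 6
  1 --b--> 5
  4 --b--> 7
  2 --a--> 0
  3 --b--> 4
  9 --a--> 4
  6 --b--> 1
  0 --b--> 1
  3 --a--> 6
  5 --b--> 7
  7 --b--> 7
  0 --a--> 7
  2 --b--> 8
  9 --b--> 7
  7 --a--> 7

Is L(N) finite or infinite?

The useful states (reachable from 3 and able to reach an accepting state) are {1, 3, 6}.
Restricted to these states the transition graph has no cycle, so every accepting path has bounded length and L is finite.

finite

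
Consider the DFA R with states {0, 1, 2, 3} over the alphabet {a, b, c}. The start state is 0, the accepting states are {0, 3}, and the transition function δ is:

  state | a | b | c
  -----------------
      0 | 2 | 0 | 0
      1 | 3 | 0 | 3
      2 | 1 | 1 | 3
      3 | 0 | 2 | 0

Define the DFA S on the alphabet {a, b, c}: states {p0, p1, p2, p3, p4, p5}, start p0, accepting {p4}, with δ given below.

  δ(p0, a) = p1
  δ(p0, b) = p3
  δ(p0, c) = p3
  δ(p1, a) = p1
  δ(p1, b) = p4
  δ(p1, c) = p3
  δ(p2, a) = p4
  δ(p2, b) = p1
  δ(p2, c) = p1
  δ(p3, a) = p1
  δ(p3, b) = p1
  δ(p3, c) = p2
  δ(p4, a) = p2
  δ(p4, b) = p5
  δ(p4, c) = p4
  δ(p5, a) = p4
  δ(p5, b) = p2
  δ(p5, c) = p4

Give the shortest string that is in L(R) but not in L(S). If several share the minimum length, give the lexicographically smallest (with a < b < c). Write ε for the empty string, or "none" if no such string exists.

The empty string ε is accepted by R but not by S.
Since ε is the unique shortest string, it is the required witness.

ε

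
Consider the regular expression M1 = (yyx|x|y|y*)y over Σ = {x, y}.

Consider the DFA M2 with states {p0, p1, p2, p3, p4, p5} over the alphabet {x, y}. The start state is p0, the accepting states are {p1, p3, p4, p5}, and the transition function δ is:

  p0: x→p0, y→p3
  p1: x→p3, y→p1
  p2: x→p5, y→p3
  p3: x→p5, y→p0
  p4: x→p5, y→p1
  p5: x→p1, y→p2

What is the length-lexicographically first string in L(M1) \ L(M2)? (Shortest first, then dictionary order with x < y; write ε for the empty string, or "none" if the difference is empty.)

The string yy is accepted by M1 but not by M2.
No shorter string lies in the difference, and yy is the lexicographically first length-2 string in L(M1) \ L(M2).

yy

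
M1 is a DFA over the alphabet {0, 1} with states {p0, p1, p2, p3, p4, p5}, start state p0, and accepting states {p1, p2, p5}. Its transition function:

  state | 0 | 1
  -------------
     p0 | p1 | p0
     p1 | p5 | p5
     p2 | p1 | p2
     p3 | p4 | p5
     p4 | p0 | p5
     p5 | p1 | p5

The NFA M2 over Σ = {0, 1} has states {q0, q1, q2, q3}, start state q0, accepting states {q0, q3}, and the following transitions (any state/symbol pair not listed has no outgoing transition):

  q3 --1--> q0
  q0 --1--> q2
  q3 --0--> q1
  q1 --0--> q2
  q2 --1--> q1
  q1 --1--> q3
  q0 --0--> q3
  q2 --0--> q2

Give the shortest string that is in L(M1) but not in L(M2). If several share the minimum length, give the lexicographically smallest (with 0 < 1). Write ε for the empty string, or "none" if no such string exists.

The string 00 is accepted by M1 but not by M2.
No shorter string lies in the difference, and 00 is the lexicographically first length-2 string in L(M1) \ L(M2).

00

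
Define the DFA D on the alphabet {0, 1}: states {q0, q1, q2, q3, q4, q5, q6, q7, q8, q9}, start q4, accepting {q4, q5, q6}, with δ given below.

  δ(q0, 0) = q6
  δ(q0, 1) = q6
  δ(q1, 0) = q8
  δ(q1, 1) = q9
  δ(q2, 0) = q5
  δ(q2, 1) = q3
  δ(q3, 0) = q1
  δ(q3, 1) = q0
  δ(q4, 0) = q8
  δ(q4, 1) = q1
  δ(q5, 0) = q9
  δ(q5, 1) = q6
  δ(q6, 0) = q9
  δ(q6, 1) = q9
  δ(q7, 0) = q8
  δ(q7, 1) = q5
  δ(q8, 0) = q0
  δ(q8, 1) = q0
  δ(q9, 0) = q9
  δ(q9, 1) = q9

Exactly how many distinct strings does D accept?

9

The useful subgraph on states {q0, q1, q4, q6, q8} is acyclic, so L(D) is finite; the longest accepting path visits 5 useful states, giving maximum string length 4.
Counting accepting paths from q4 by length: 1 of length 0, 4 of length 3, 4 of length 4. Total 9.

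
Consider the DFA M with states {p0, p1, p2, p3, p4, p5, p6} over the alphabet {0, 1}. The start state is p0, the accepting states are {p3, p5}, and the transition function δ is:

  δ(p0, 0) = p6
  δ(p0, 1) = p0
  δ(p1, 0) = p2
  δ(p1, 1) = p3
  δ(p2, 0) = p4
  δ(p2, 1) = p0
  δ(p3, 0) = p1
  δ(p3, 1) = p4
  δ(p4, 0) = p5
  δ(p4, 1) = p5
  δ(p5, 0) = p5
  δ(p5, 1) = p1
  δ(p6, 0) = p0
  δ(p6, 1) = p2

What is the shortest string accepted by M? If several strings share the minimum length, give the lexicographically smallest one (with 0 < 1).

A breadth-first search from p0 reaches an accepting state first via the path p0 → p6 → p2 → p4 → p5 on input 0100.
No string of length < 4 is accepted (BFS exhausts all shorter strings without reaching an accepting state), and 0100 is the lexicographically least accepting string of length 4.

0100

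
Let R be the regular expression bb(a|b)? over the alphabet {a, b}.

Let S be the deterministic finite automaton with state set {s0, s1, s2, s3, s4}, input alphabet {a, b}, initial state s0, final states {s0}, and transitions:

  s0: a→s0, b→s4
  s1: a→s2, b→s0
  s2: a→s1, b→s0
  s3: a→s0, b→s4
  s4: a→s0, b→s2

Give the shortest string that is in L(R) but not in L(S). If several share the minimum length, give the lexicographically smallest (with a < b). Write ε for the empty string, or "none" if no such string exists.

The string bb is accepted by R but not by S.
No shorter string lies in the difference, and bb is the lexicographically first length-2 string in L(R) \ L(S).

bb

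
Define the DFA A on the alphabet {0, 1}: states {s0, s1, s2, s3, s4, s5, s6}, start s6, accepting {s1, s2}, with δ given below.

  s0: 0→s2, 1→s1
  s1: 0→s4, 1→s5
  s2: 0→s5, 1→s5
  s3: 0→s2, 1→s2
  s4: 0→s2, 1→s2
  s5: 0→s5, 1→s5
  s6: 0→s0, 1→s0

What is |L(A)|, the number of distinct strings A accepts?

8

The useful subgraph on states {s0, s1, s2, s4, s6} is acyclic, so L(A) is finite; the longest accepting path visits 5 useful states, giving maximum string length 4.
Counting accepting paths from s6 by length: 4 of length 2, 4 of length 4. Total 8.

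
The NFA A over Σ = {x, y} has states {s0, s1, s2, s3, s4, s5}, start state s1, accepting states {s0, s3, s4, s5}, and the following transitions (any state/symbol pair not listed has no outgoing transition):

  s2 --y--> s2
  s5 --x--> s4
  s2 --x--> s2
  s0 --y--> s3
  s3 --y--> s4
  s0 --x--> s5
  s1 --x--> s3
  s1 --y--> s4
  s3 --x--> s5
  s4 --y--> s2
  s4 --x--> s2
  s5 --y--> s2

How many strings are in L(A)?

5

The useful subgraph on states {s1, s3, s4, s5} is acyclic, so L(A) is finite; the longest accepting path visits 4 useful states, giving maximum string length 3.
Counting accepting paths from s1 by length: 2 of length 1, 2 of length 2, 1 of length 3. Total 5.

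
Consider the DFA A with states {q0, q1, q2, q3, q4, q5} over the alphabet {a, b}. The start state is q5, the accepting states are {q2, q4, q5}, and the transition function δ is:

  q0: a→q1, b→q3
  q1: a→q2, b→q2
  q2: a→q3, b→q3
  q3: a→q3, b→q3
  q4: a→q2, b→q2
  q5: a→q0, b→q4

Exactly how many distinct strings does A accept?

The useful subgraph on states {q0, q1, q2, q4, q5} is acyclic, so L(A) is finite; the longest accepting path visits 4 useful states, giving maximum string length 3.
Counting accepting paths from q5 by length: 1 of length 0, 1 of length 1, 2 of length 2, 2 of length 3. Total 6.

6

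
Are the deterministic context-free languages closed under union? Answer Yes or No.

No

{aⁿbⁿ : n≥0} and {aⁿb²ⁿ : n≥0} are each accepted by a deterministic PDA (push the a's; pop one per b, respectively one per two b's), but their union U is not. Suppose a DPDA M accepted U. Being deterministic, M has a single run on aⁿb²ⁿ, and since aⁿbⁿ ∈ U that run passes through an accepting configuration right after consuming the prefix aⁿbⁿ and then goes on to accept again after n more b's. Build an ordinary (nondeterministic) PDA M′ that simulates M on a's and b's and, at any moment when M is in an accepting state, may switch to a second mode in which it reads only c's, feeding each c to M as a b; M′ accepts when M does. Then M′ accepts aⁱbʲcᵏ (k≥1) exactly when both aⁱbʲ ∈ U and aⁱbʲ⁺ᵏ ∈ U, and checking the four cases (i=j or j=2i, combined with j+k=i or j+k=2i) leaves only i=j=k: so L(M′) ∩ a*b*c⁺ = {aⁿbⁿcⁿ : n≥1} would be context-free, which it is not (pumping lemma) — contradiction. (The union is an unambiguous CFL; it is determinism, not unambiguity, that fails.)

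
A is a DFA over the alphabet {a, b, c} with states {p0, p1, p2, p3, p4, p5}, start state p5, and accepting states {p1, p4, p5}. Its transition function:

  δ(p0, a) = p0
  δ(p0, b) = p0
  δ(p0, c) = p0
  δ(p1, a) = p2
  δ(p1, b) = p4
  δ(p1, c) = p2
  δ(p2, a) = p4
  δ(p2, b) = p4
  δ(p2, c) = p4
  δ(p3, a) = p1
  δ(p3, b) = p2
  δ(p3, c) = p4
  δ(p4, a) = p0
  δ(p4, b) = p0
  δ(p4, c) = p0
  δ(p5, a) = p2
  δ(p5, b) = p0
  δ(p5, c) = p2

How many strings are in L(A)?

7

The useful subgraph on states {p2, p4, p5} is acyclic, so L(A) is finite; the longest accepting path visits 3 useful states, giving maximum string length 2.
Counting accepting paths from p5 by length: 1 of length 0, 6 of length 2. Total 7.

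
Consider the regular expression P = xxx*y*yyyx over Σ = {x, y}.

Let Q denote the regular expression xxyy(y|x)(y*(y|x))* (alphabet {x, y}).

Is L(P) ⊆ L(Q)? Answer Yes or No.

The string xxxyyyx is in L(P) but not in L(Q).
So L(P) ⊄ L(Q).

No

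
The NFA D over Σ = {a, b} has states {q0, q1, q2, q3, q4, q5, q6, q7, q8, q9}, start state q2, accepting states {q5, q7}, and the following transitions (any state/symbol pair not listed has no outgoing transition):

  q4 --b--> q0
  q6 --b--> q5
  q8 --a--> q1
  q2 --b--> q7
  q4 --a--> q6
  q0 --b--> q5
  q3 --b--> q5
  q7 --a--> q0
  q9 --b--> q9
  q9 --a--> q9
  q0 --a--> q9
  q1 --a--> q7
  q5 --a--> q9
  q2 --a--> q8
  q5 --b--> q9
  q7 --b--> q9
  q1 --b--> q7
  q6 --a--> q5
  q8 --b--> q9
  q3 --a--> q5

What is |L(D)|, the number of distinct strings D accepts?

6

The useful subgraph on states {q0, q1, q2, q5, q7, q8} is acyclic, so L(D) is finite; the longest accepting path visits 6 useful states, giving maximum string length 5.
Counting accepting paths from q2 by length: 1 of length 1, 3 of length 3, 2 of length 5. Total 6.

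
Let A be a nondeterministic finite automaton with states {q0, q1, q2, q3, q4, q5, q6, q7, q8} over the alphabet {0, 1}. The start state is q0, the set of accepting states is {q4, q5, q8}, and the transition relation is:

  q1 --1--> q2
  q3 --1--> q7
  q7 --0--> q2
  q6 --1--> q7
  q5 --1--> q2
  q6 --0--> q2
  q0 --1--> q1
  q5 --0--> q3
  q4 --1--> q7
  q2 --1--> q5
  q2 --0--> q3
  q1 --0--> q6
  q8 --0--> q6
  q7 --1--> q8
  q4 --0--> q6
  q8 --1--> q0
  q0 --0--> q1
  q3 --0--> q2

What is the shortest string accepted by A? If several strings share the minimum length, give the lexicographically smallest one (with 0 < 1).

A breadth-first search from q0 reaches an accepting state first via the path q0 → q1 → q2 → q5 on input 011.
No string of length < 3 is accepted (BFS exhausts all shorter strings without reaching an accepting state), and 011 is the lexicographically least accepting string of length 3.

011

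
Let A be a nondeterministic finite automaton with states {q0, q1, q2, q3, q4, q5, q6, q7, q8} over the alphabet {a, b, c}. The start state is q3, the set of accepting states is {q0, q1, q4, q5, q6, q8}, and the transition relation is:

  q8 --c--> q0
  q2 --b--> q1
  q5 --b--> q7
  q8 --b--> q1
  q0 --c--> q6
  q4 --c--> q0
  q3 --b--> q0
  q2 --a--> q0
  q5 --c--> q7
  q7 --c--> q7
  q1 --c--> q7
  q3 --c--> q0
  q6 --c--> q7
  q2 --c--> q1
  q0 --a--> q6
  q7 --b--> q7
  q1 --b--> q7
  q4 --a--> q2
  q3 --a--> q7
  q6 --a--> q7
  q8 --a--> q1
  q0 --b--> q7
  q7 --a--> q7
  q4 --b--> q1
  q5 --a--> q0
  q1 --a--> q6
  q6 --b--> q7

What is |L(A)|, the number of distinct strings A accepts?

The useful subgraph on states {q0, q3, q6} is acyclic, so L(A) is finite; the longest accepting path visits 3 useful states, giving maximum string length 2.
Counting accepting paths from q3 by length: 2 of length 1, 4 of length 2. Total 6.

6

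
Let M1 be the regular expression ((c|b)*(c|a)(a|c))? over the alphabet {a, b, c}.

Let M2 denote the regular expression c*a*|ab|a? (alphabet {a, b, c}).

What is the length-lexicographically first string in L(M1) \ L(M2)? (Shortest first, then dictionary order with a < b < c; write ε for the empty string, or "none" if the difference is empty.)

The string ac is accepted by M1 but not by M2.
No shorter string lies in the difference, and ac is the lexicographically first length-2 string in L(M1) \ L(M2).

ac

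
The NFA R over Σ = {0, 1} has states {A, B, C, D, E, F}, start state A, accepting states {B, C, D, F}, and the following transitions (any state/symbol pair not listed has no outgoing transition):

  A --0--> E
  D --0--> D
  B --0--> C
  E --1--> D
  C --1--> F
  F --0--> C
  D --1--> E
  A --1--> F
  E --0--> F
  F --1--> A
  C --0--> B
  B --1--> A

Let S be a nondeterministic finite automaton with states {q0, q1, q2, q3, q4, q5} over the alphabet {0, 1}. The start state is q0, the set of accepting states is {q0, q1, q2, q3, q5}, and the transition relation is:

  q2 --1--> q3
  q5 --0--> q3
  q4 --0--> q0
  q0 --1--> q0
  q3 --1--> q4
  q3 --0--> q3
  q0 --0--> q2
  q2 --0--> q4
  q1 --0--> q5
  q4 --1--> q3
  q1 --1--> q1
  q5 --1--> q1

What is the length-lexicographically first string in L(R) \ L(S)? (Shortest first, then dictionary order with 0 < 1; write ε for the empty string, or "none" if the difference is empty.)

00

The string 00 is accepted by R but not by S.
No shorter string lies in the difference, and 00 is the lexicographically first length-2 string in L(R) \ L(S).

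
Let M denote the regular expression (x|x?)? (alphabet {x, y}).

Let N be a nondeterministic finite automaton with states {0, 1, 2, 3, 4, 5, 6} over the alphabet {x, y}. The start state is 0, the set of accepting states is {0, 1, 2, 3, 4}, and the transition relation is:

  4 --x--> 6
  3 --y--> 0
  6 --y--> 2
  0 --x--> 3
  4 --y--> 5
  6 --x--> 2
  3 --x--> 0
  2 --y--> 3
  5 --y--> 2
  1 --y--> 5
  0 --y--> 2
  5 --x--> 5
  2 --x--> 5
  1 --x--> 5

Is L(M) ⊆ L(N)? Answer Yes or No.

Yes

Converting the expression M to a DFA (subset construction, then merging equivalent states) gives the minimal DFA with states {m0, m1, m2}, start state m0, accepting states {m0, m1} and transitions m0: x→m1, y→m2; m1: x→m2, y→m2; m2: x→m2, y→m2.
Exploring the product automaton M × N from the start pair (m0, 0), following both machines on each input symbol, reaches 6 state pairs: (m0, 0), (m1, 3), (m2, 2), (m2, 0), (m2, 5), (m2, 3).
M accepts in {m0, m1} and N accepts in {0, 1, 2, 3, 4}. The reachable pairs whose M-component is accepting are (m0, 0), (m1, 3); in each of them the N-component is accepting too, so the product for L(M) \ L(N) (M-component accepting, N-component rejecting) has no reachable accepting pair and the difference is empty.
Hence every string in L(M) is also in L(N).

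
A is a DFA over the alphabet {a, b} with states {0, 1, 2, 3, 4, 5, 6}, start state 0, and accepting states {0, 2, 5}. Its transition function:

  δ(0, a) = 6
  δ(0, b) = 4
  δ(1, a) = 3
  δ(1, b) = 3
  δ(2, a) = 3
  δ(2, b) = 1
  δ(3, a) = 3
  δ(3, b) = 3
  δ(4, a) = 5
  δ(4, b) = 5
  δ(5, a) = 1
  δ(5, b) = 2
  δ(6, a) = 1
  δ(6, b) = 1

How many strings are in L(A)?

The useful subgraph on states {0, 2, 4, 5} is acyclic, so L(A) is finite; the longest accepting path visits 4 useful states, giving maximum string length 3.
Counting accepting paths from 0 by length: 1 of length 0, 2 of length 2, 2 of length 3. Total 5.

5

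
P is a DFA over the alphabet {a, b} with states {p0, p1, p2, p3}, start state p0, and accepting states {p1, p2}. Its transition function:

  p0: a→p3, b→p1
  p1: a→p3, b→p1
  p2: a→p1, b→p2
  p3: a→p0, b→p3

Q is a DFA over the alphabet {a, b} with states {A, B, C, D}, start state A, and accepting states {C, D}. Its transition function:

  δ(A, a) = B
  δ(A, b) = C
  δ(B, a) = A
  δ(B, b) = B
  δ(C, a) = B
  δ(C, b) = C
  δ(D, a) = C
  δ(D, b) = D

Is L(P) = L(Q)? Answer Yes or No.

Yes

Exploring the product automaton P × Q from the start pair (p0, A), following both machines on each input symbol, reaches 3 state pairs: (p0, A), (p3, B), (p1, C).
P accepts in {p1, p2} and Q accepts in {C, D}. In every reachable pair the two components are either both accepting — (p1, C) — or both non-accepting, so no string is accepted by exactly one of the machines: L(P) \ L(Q) and L(Q) \ L(P) are both empty.
Hence every string is accepted by P iff it is accepted by Q, and the two languages coincide.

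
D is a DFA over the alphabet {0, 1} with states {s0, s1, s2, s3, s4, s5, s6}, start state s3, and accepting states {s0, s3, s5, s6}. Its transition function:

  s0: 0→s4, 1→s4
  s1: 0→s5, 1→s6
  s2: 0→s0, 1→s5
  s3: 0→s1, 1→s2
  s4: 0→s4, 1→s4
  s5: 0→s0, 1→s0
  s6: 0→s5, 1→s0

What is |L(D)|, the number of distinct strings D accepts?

The useful subgraph on states {s0, s1, s2, s3, s5, s6} is acyclic, so L(D) is finite; the longest accepting path visits 5 useful states, giving maximum string length 4.
Counting accepting paths from s3 by length: 1 of length 0, 4 of length 2, 6 of length 3, 2 of length 4. Total 13.

13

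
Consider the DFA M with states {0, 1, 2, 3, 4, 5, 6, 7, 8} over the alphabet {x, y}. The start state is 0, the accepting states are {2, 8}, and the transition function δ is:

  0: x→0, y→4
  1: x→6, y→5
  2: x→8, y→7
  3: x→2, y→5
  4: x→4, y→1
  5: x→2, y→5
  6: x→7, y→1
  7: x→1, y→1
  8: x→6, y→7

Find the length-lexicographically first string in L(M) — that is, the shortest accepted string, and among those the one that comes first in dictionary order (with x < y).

yyyx

A breadth-first search from 0 reaches an accepting state first via the path 0 → 4 → 1 → 5 → 2 on input yyyx.
No string of length < 4 is accepted (BFS exhausts all shorter strings without reaching an accepting state), and yyyx is the lexicographically least accepting string of length 4.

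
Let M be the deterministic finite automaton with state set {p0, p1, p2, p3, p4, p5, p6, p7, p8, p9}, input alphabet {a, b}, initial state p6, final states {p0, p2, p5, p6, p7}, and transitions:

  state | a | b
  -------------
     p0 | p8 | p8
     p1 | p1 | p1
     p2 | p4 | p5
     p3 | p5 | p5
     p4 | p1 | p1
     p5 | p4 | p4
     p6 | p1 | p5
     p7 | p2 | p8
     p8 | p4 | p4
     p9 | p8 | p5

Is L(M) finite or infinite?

The useful states (reachable from p6 and able to reach an accepting state) are {p5, p6}.
Restricted to these states the transition graph has no cycle, so every accepting path has bounded length and L is finite.

finite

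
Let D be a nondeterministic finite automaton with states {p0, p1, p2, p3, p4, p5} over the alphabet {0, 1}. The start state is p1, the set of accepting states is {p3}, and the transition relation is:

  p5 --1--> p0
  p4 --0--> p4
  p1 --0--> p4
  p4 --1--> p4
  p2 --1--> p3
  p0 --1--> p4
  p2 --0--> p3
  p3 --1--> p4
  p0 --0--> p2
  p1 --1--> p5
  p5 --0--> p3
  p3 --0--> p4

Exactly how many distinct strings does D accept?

The useful subgraph on states {p0, p1, p2, p3, p5} is acyclic, so L(D) is finite; the longest accepting path visits 5 useful states, giving maximum string length 4.
Counting accepting paths from p1 by length: 1 of length 2, 2 of length 4. Total 3.

3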